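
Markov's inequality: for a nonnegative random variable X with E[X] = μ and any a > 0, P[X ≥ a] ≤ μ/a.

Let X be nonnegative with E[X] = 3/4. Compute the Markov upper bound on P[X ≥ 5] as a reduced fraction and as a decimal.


μ = E[X] = 3/4, a = 5.
Markov: P[X ≥ 5] ≤ μ/a = (3/4)/5 = 3/20.
Numerically: ≈ 0.1500.
(Since a = 5 > μ = 0.7500, the bound 3/20 is < 1 and informative.)

P[X ≥ 5] ≤ 3/20 ≈ 0.1500.


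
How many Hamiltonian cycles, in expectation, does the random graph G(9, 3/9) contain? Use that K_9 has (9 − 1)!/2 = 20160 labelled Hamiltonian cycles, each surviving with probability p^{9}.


K_9 has (9 − 1)!/2 = 20160 labelled Hamiltonian cycles.
For each such Hamiltonian cycle H, let X_H = 1 if all 9 edges of H are present in G. Then P[X_H = 1] = p^{9} = (1/3)^{9} = 1/19683.
By linearity of expectation: E[X] = Σ_H E[X_H] = 20160 · p^{9} = 20160 · 1/19683 = 2240/2187.
Numerically: E[X] ≈ 1.024.

E[X] = 20160 · (1/3)^{9} = 2240/2187 ≈ 1.024.


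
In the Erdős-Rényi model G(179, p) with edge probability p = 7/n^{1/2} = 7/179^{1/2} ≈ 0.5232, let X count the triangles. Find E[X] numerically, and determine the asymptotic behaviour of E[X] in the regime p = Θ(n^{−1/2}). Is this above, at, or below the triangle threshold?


Number of potential triangles: C(179, 3) = 939929.
Each occurs with probability p³ ≈ (0.5232)³ ≈ 1.4322360e-01.
By linearity: E[X] = C(179, 3)·p³ ≈ 939929 · 1.4322360e-01 ≈ 134620.01135.
Since α = 1/2 < 1, p = c/n^{1/2} ≫ 1/n is above the triangle threshold p ~ 1/n. Asymptotically E[X] ~ (c³/6)·n^{3(1−α)} = (7³/6)·n^{1.5} → ∞; triangles are abundant w.h.p.

E[X] ≈ 134620.01135; in regime p = Θ(1/n^{1/2}) E[X] diverges (above the triangle threshold p ~ 1/n).


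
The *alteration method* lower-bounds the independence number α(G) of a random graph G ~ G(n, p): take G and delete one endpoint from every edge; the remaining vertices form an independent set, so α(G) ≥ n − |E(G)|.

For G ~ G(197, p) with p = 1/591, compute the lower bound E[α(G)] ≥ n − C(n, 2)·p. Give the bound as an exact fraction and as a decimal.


E[|E(G)|] = C(197, 2)·p = 19306 · (1/591) = 98/3.
E[α(G)] ≥ n − E[|E(G)|] = 197 − 98/3 = 493/3.
Numerically: ≈ 164.333333.
(This is only a lower bound; the true E[α(G)] may be larger.)

E[α(G)] ≥ 493/3 ≈ 164.333333.


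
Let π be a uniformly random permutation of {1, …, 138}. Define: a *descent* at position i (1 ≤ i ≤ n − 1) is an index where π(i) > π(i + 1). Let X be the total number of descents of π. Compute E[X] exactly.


Write X = Σ X_I over i = 1, …, 137, with X_I the indicator of one descent.
There are 137 indicators.
For each fixed i, the pair (π(i), π(i+1)) is a uniformly random ordered pair of distinct values from {1, …, 138}; by symmetry P[π(i) > π(i+1)] = 1/2.
By linearity: E[X] = 137 · (1/2) = (138 − 1) · (1/2) = 137/2 ≈ 68.5000.

E[X] = 137/2 = 68.5000.


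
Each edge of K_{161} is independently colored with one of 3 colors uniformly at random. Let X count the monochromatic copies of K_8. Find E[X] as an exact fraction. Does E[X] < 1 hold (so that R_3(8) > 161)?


E[X] = C(161, 8) · 3^{1 − 28} = 9383313279340 · 3^{−27} = 9383313279340/7625597484987.
As a reduced fraction: E[X] = 9383313279340/7625597484987 ≈ 1.231.
Is E[X] < 1? NO.
Since E[X] ≥ 1, the first-moment bound is inconclusive at n = 161; it does NOT by itself certify R_3(8) > 161.

E[X] = 9383313279340/7625597484987 ≈ 1.231; E[X] ≥ 1; first-moment method inconclusive here.


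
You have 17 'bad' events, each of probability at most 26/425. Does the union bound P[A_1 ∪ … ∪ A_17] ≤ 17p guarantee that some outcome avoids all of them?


Union bound: P[∪_{i=1}^{17} A_i] ≤ Σ_i P[A_i] ≤ 17·p = 17·(26/425) = 26/25.
Numerically: 26/25 ≈ 1.040000.
Is 26/25 < 1? NO.
Since the bound 26/25 is ≥ 1, the union bound is uninformative here; it does NOT by itself certify existence.

17·p = 26/25 ≈ 1.040000; existence NOT certified by the union bound.


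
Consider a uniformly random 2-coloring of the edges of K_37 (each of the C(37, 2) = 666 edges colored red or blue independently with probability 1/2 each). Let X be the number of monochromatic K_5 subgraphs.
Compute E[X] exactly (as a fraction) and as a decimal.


Let X = Σ_S X_S over the C(37, 5) = 435897 subsets S of size 5, where X_S = 1 if the K_5 on S is monochromatic.
For a fixed S, the K_5 on S has C(5, 2) = 10 edges. P[all 10 edges red] = (1/2)^10, and likewise for blue, so P[monochromatic] = 2·(1/2)^10 = 2^{1 − 10} = 1/512.
By linearity of expectation: E[X] = C(37, 5) · 2^{1 − 10} = 435897 · 1/512 = 435897/512.
Numerically: E[X] ≈ 851.36133.

E[X] = C(37,5)·2^(1−C(5,2)) = 435897/512 ≈ 851.36133.


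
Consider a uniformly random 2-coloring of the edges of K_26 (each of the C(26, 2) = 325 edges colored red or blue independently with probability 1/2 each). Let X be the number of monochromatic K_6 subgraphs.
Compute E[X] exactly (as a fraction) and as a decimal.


Let X = Σ_S X_S over the C(26, 6) = 230230 subsets S of size 6, where X_S = 1 if the K_6 on S is monochromatic.
For a fixed S, the K_6 on S has C(6, 2) = 15 edges. P[all 15 edges red] = (1/2)^15, and likewise for blue, so P[monochromatic] = 2·(1/2)^15 = 2^{1 − 15} = 1/16384.
By linearity: E[X] = C(26, 6) · 2^{1 − 15} = 230230 · 1/16384 = 115115/8192.
Numerically: E[X] ≈ 14.05212.

E[X] = C(26,6)·2^(1−C(6,2)) = 115115/8192 ≈ 14.05212.


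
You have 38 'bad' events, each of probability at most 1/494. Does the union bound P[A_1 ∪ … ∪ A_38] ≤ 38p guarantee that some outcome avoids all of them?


Union bound: P[∪_{i=1}^{38} A_i] ≤ Σ_i P[A_i] ≤ 38·p = 38·(1/494) = 1/13.
Numerically: 1/13 ≈ 0.07692.
Is 1/13 < 1? YES.
Since P[∪ A_i] ≤ 1/13 < 1, the complement has P[∩ A_i^c] ≥ 1 − 1/13 = 12/13 > 0, so some outcome avoids every A_i.

38·p = 1/13 ≈ 0.07692; existence CERTIFIED by the union bound.


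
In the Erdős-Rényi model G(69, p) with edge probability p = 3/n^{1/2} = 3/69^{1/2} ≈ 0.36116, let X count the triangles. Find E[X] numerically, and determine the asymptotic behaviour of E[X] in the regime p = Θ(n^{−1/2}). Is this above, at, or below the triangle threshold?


Number of potential triangles: C(69, 3) = 52394.
Each occurs with probability p³ ≈ (0.36116)³ ≈ 4.7107508e-02.
By linearity: E[X] = C(69, 3)·p³ ≈ 52394 · 4.7107508e-02 ≈ 2468.15076.
Since α = 1/2 < 1, p = c/n^{1/2} ≫ 1/n is above the triangle threshold p ~ 1/n. Asymptotically E[X] ~ (c³/6)·n^{3(1−α)} = (3³/6)·n^{1.5} → ∞; triangles are abundant w.h.p.

E[X] ≈ 2468.15076; in regime p = Θ(1/n^{1/2}) E[X] diverges (above the triangle threshold p ~ 1/n).


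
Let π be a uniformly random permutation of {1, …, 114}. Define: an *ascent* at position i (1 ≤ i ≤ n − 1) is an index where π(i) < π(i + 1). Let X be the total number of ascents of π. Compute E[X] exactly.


Write X = Σ X_I over i = 1, …, 113, with X_I the indicator of one ascent.
There are 113 indicators.
For each fixed i, the pair (π(i), π(i+1)) is a uniformly random ordered pair of distinct values from {1, …, 114}; by symmetry P[π(i) < π(i+1)] = 1/2.
By linearity: E[X] = 113 · (1/2) = (114 − 1) · (1/2) = 113/2 ≈ 56.5000.

E[X] = 113/2 = 56.5000.


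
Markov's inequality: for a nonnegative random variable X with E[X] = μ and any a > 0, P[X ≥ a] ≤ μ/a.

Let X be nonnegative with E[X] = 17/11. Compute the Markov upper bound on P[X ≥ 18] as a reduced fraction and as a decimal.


μ = E[X] = 17/11, a = 18.
Markov: P[X ≥ 18] ≤ μ/a = (17/11)/18 = 17/198.
Numerically: ≈ 0.086.
(Since a = 18 > μ = 1.545, the bound 17/198 is < 1 and informative.)

P[X ≥ 18] ≤ 17/198 ≈ 0.086.


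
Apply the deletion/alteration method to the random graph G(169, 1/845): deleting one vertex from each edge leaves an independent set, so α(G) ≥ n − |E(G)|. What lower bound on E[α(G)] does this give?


E[|E(G)|] = C(169, 2)·p = 14196 · (1/845) = 84/5.
E[α(G)] ≥ n − E[|E(G)|] = 169 − 84/5 = 761/5.
Numerically: ≈ 152.200.
(This is only a lower bound; the true E[α(G)] may be larger.)

E[α(G)] ≥ 761/5 ≈ 152.200.


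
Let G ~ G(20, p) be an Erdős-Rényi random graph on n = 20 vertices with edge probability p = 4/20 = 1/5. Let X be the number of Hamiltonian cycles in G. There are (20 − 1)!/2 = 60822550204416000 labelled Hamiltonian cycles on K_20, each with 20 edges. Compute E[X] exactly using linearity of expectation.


K_20 has (20 − 1)!/2 = 60822550204416000 labelled Hamiltonian cycles.
For each such Hamiltonian cycle H, let X_H = 1 if all 20 edges of H are present in G. Then P[X_H = 1] = p^{20} = (1/5)^{20} = 1/95367431640625.
By linearity: E[X] = Σ_H E[X_H] = 60822550204416000 · p^{20} = 60822550204416000 · 1/95367431640625 = 486580401635328/762939453125.
Numerically: E[X] ≈ 638.

E[X] = 60822550204416000 · (1/5)^{20} = 486580401635328/762939453125 ≈ 638.


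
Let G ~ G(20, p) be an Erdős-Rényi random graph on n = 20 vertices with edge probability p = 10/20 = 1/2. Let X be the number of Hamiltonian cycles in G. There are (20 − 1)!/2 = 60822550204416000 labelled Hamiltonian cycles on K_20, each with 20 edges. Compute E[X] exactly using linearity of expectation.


K_20 has (20 − 1)!/2 = 60822550204416000 labelled Hamiltonian cycles.
For each such Hamiltonian cycle H, let X_H = 1 if all 20 edges of H are present in G. Then P[X_H = 1] = p^{20} = (1/2)^{20} = 1/1048576.
By linearity of expectation: E[X] = Σ_H E[X_H] = 60822550204416000 · p^{20} = 60822550204416000 · 1/1048576 = 1856156927625/32.
Numerically: E[X] ≈ 5.8e+10.

E[X] = 60822550204416000 · (1/2)^{20} = 1856156927625/32 ≈ 5.8e+10.


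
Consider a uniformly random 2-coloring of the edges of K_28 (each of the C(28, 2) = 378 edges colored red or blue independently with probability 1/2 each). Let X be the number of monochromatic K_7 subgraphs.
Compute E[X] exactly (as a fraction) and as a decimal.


Let X = Σ_S X_S over the C(28, 7) = 1184040 subsets S of size 7, where X_S = 1 if the K_7 on S is monochromatic.
For a fixed S, the K_7 on S has C(7, 2) = 21 edges. P[all 21 edges red] = (1/2)^21, and likewise for blue, so P[monochromatic] = 2·(1/2)^21 = 2^{1 − 21} = 1/1048576.
By linearity of expectation: E[X] = C(28, 7) · 2^{1 − 21} = 1184040 · 1/1048576 = 148005/131072.
Numerically: E[X] ≈ 1.1292.

E[X] = C(28,7)·2^(1−C(7,2)) = 148005/131072 ≈ 1.1292.


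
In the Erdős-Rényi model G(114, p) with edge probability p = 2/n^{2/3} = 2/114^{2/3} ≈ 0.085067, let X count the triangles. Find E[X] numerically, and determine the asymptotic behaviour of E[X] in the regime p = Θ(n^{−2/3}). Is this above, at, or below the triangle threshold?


Number of potential triangles: C(114, 3) = 240464.
Each occurs with probability p³ ≈ (0.085067)³ ≈ 6.1557402e-04.
By linearity: E[X] = C(114, 3)·p³ ≈ 240464 · 6.1557402e-04 ≈ 148.02339.
Since α = 2/3 < 1, p = c/n^{2/3} ≫ 1/n is above the triangle threshold p ~ 1/n. Asymptotically E[X] ~ (c³/6)·n^{3(1−α)} = (2³/6)·n^{1} → ∞; triangles are abundant w.h.p.

E[X] ≈ 148.02339; in regime p = Θ(1/n^{2/3}) E[X] diverges (above the triangle threshold p ~ 1/n).


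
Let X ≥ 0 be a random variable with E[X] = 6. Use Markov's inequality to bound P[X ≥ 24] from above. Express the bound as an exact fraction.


μ = E[X] = 6, a = 24.
Markov: P[X ≥ 24] ≤ μ/a = (6)/24 = 1/4.
Numerically: ≈ 0.25000.
(Since a = 24 > μ = 6.00000, the bound 1/4 is < 1 and informative.)

P[X ≥ 24] ≤ 1/4 ≈ 0.25000.


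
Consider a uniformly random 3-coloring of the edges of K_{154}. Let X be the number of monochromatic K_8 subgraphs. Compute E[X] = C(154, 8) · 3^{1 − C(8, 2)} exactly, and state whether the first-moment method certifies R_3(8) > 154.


E[X] = C(154, 8) · 3^{1 − 28} = 6521818990995 · 3^{−27} = 6521818990995/7625597484987.
As a reduced fraction: E[X] = 724646554555/847288609443 ≈ 0.8552535.
Is E[X] < 1? YES.
Since E[X] < 1, there exists a 3-coloring of K_{154} with no monochromatic K_8; hence R_3(8) > 154.

E[X] = 724646554555/847288609443 ≈ 0.8552535; E[X] < 1, so R_3(8) > 154.


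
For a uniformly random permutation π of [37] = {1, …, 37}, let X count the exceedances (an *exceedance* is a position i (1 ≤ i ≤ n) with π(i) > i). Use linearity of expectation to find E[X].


Write X = Σ_{i=1}^{37} X_i, where X_i = 1_{π(i) > i}.
For each fixed i, π(i) is uniform over {1, …, 37} (marginal of a uniform permutation), so P[π(i) > i] = (n − i)/n. Summing: Σ_{i=1}^{37} (n − i)/n = (0 + 1 + … + 36)/37 = 37(37 − 1)/(2·37) = (37 − 1)/2.
Hence E[X] = Σ_{i=1}^{37} (37 − i)/37 = 18 ≈ 18.000.

E[X] = 18 = 18.000.


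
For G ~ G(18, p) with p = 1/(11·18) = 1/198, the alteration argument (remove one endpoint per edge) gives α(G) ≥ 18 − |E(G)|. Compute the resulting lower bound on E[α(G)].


E[|E(G)|] = C(18, 2)·p = 153 · (1/198) = 17/22.
E[α(G)] ≥ n − E[|E(G)|] = 18 − 17/22 = 379/22.
Numerically: ≈ 17.22727.
(This is only a lower bound; the true E[α(G)] may be larger.)

E[α(G)] ≥ 379/22 ≈ 17.22727.


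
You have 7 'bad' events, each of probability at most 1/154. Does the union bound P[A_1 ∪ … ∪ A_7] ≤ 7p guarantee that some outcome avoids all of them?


Union bound: P[∪_{i=1}^{7} A_i] ≤ Σ_i P[A_i] ≤ 7·p = 7·(1/154) = 1/22.
Numerically: 1/22 ≈ 0.0454545.
Is 1/22 < 1? YES.
Since P[∪ A_i] ≤ 1/22 < 1, the complement has P[∩ A_i^c] ≥ 1 − 1/22 = 21/22 > 0, so some outcome avoids every A_i.

7·p = 1/22 ≈ 0.0454545; existence CERTIFIED by the union bound.


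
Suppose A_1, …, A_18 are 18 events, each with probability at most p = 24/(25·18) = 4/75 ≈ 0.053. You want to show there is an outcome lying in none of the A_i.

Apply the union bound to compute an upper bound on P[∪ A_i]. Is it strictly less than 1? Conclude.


Union bound: P[∪_{i=1}^{18} A_i] ≤ Σ_i P[A_i] ≤ 18·p = 18·(4/75) = 24/25.
Numerically: 24/25 ≈ 0.960.
Is 24/25 < 1? YES.
Since P[∪ A_i] ≤ 24/25 < 1, the complement has P[∩ A_i^c] ≥ 1 − 24/25 = 1/25 > 0, so some outcome avoids every A_i.

18·p = 24/25 ≈ 0.960; existence CERTIFIED by the union bound.


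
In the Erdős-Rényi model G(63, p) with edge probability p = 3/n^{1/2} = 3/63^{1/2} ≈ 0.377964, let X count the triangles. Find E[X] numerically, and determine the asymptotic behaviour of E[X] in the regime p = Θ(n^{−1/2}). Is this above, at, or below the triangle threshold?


Number of potential triangles: C(63, 3) = 39711.
Each occurs with probability p³ ≈ (0.377964)³ ≈ 5.39949247e-02.
By linearity: E[X] = C(63, 3)·p³ ≈ 39711 · 5.39949247e-02 ≈ 2144.192455.
Since α = 1/2 < 1, p = c/n^{1/2} ≫ 1/n is above the triangle threshold p ~ 1/n. Asymptotically E[X] ~ (c³/6)·n^{3(1−α)} = (3³/6)·n^{1.5} → ∞; triangles are abundant w.h.p.

E[X] ≈ 2144.192455; in regime p = Θ(1/n^{1/2}) E[X] diverges (above the triangle threshold p ~ 1/n).


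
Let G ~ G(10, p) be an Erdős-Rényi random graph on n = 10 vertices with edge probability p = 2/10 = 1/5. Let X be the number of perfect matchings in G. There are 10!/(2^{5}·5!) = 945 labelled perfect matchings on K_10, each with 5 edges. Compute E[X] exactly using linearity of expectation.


K_10 has 10!/(2^{5}·5!) = 945 labelled perfect matchings.
For each such perfect matching H, let X_H = 1 if all 5 edges of H are present in G. Then P[X_H = 1] = p^{5} = (1/5)^{5} = 1/3125.
Summing the indicators: E[X] = Σ_H E[X_H] = 945 · p^{5} = 945 · 1/3125 = 189/625.
Numerically: E[X] ≈ 0.302.

E[X] = 945 · (1/5)^{5} = 189/625 ≈ 0.302.


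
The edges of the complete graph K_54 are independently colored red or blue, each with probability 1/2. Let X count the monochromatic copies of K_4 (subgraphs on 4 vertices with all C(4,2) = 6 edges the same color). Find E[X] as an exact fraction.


Let X = Σ_S X_S over the C(54, 4) = 316251 subsets S of size 4, where X_S = 1 if the K_4 on S is monochromatic.
For a fixed S, the K_4 on S has C(4, 2) = 6 edges. P[all 6 edges red] = (1/2)^6, and likewise for blue, so P[monochromatic] = 2·(1/2)^6 = 2^{1 − 6} = 1/32.
Summing: E[X] = C(54, 4) · 2^{1 − 6} = 316251 · 1/32 = 316251/32.
Numerically: E[X] ≈ 9882.843750.

E[X] = C(54,4)·2^(1−C(4,2)) = 316251/32 ≈ 9882.843750.


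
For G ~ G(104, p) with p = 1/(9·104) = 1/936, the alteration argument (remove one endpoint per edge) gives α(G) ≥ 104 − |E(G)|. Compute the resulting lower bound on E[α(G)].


E[|E(G)|] = C(104, 2)·p = 5356 · (1/936) = 103/18.
E[α(G)] ≥ n − E[|E(G)|] = 104 − 103/18 = 1769/18.
Numerically: ≈ 98.27778.
(This is only a lower bound; the true E[α(G)] may be larger.)

E[α(G)] ≥ 1769/18 ≈ 98.27778.


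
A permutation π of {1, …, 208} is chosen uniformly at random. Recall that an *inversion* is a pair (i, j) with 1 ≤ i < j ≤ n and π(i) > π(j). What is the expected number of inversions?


Write X = Σ X_I over the C(208, 2) = 21528 pairs i < j, with X_I the indicator of one inversion.
There are 21528 indicators.
For each fixed pair i < j, the values π(i) and π(j) are two distinct elements of {1, …, 208} in uniformly random order; by symmetry P[π(i) > π(j)] = 1/2.
By linearity: E[X] = 21528 · (1/2) = C(208, 2) · (1/2) = 21528/2 = 10764 ≈ 10764.000000.

E[X] = 10764 = 10764.000000.


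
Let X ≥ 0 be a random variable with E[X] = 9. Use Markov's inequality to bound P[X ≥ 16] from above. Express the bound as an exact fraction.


μ = E[X] = 9, a = 16.
Markov: P[X ≥ 16] ≤ μ/a = (9)/16 = 9/16.
Numerically: ≈ 0.5625.
(Since a = 16 > μ = 9.0000, the bound 9/16 is < 1 and informative.)

P[X ≥ 16] ≤ 9/16 ≈ 0.5625.


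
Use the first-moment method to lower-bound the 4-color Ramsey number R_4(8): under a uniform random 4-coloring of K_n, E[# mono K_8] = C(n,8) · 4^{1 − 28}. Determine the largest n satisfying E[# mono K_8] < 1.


We need C(n, 8) · 4^{1 − 28} < 1, i.e. C(n, 8) < 4^{28 − 1} = 18014398509481984.
Check values of n near the boundary:
  n = 403: C(403, 8) = 16090020602228430; 16090020602228430 < 18014398509481984? YES
  n = 404: C(404, 8) = 16415071523485570; 16415071523485570 < 18014398509481984? YES
  n = 405: C(405, 8) = 16745853821188050; 16745853821188050 < 18014398509481984? YES
  n = 406: C(406, 8) = 17082453897995850; 17082453897995850 < 18014398509481984? YES
  n = 407: C(407, 8) = 17424959239309050; 17424959239309050 < 18014398509481984? YES
  n = 408: C(408, 8) = 17773458424095231; 17773458424095231 < 18014398509481984? YES
  n = 409: C(409, 8) = 18128041135797879; 18128041135797879 < 18014398509481984? NO
  n = 410: C(410, 8) = 18488798173326195; 18488798173326195 < 18014398509481984? NO
The largest n with C(n, 8) < 18014398509481984 is n = 408 (where E[X] = 17773458424095231/18014398509481984 ≈ 0.987). Hence R_4(8) > 408, i.e. R_4(8) ≥ 409.

Largest n = 408; hence R_4(8) > 408.


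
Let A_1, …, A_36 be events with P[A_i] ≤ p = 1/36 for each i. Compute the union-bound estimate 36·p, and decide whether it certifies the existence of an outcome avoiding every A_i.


Union bound: P[∪_{i=1}^{36} A_i] ≤ Σ_i P[A_i] ≤ 36·p = 36·(1/36) = 1.
Numerically: 1 ≈ 1.000.
Is 1 < 1? NO.
Since the bound 1 is ≥ 1, the union bound is uninformative here; it does NOT by itself certify existence.

36·p = 1 ≈ 1.000; existence NOT certified by the union bound.


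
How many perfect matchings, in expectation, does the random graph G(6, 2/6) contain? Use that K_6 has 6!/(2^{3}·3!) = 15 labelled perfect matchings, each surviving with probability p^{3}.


K_6 has 6!/(2^{3}·3!) = 15 labelled perfect matchings.
For each such perfect matching H, let X_H = 1 if all 3 edges of H are present in G. Then P[X_H = 1] = p^{3} = (1/3)^{3} = 1/27.
Summing the indicators: E[X] = Σ_H E[X_H] = 15 · p^{3} = 15 · 1/27 = 5/9.
Numerically: E[X] ≈ 0.555556.

E[X] = 15 · (1/3)^{3} = 5/9 ≈ 0.555556.


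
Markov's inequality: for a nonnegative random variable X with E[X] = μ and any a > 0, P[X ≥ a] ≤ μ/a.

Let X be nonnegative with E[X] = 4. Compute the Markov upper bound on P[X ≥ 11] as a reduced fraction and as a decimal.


μ = E[X] = 4, a = 11.
Markov: P[X ≥ 11] ≤ μ/a = (4)/11 = 4/11.
Numerically: ≈ 0.36364.
(Since a = 11 > μ = 4.00000, the bound 4/11 is < 1 and informative.)

P[X ≥ 11] ≤ 4/11 ≈ 0.36364.


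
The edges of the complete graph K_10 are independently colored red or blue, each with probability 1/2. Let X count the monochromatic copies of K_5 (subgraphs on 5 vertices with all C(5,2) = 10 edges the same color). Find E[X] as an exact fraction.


Let X = Σ_S X_S over the C(10, 5) = 252 subsets S of size 5, where X_S = 1 if the K_5 on S is monochromatic.
For a fixed S, the K_5 on S has C(5, 2) = 10 edges. P[all 10 edges red] = (1/2)^10, and likewise for blue, so P[monochromatic] = 2·(1/2)^10 = 2^{1 − 10} = 1/512.
By linearity of expectation: E[X] = C(10, 5) · 2^{1 − 10} = 252 · 1/512 = 63/128.
Numerically: E[X] ≈ 0.4922.

E[X] = C(10,5)·2^(1−C(5,2)) = 63/128 ≈ 0.4922.


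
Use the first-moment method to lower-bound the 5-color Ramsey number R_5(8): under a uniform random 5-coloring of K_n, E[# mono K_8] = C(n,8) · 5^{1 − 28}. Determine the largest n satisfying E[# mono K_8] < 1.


We need C(n, 8) · 5^{1 − 28} < 1, i.e. C(n, 8) < 5^{28 − 1} = 7450580596923828125.
Check values of n near the boundary:
  n = 857: C(857, 8) = 6983854138365964575; 6983854138365964575 < 7450580596923828125? YES
  n = 858: C(858, 8) = 7049584530256467771; 7049584530256467771 < 7450580596923828125? YES
  n = 859: C(859, 8) = 7115855595170747139; 7115855595170747139 < 7450580596923828125? YES
  n = 860: C(860, 8) = 7182671140665308145; 7182671140665308145 < 7450580596923828125? YES
  n = 861: C(861, 8) = 7250034996615275865; 7250034996615275865 < 7450580596923828125? YES
  n = 862: C(862, 8) = 7317951015318931845; 7317951015318931845 < 7450580596923828125? YES
  n = 863: C(863, 8) = 7386423071602617757; 7386423071602617757 < 7450580596923828125? YES
  n = 864: C(864, 8) = 7455455062926006708; 7455455062926006708 < 7450580596923828125? NO
  n = 865: C(865, 8) = 7525050909487743060; 7525050909487743060 < 7450580596923828125? NO
The largest n with C(n, 8) < 7450580596923828125 is n = 863 (where E[X] = 7386423071602617757/7450580596923828125 ≈ 0.9913889). Hence R_5(8) > 863, i.e. R_5(8) ≥ 864.

Largest n = 863; hence R_5(8) > 863.


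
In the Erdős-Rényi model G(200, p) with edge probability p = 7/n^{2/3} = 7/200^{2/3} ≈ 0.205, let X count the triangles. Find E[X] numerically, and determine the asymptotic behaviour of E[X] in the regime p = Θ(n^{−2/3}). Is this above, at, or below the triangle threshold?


Number of potential triangles: C(200, 3) = 1313400.
Each occurs with probability p³ ≈ (0.205)³ ≈ 8.57500e-03.
By linearity: E[X] = C(200, 3)·p³ ≈ 1313400 · 8.57500e-03 ≈ 11262.405.
Since α = 2/3 < 1, p = c/n^{2/3} ≫ 1/n is above the triangle threshold p ~ 1/n. Asymptotically E[X] ~ (c³/6)·n^{3(1−α)} = (7³/6)·n^{1} → ∞; triangles are abundant w.h.p.

E[X] ≈ 11262.405; in regime p = Θ(1/n^{2/3}) E[X] diverges (above the triangle threshold p ~ 1/n).


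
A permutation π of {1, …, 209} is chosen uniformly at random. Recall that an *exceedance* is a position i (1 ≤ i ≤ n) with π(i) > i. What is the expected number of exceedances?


Write X = Σ_{i=1}^{209} X_i, where X_i = 1_{π(i) > i}.
For each fixed i, π(i) is uniform over {1, …, 209} (marginal of a uniform permutation), so P[π(i) > i] = (n − i)/n. Summing: Σ_{i=1}^{209} (n − i)/n = (0 + 1 + … + 208)/209 = 209(209 − 1)/(2·209) = (209 − 1)/2.
Hence E[X] = Σ_{i=1}^{209} (209 − i)/209 = 104 ≈ 104.000.

E[X] = 104 = 104.000.


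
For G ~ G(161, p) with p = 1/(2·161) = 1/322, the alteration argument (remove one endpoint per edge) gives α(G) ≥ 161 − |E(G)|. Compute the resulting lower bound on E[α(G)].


E[|E(G)|] = C(161, 2)·p = 12880 · (1/322) = 40.
E[α(G)] ≥ n − E[|E(G)|] = 161 − 40 = 121.
Numerically: ≈ 121.00000.
(This is only a lower bound; the true E[α(G)] may be larger.)

E[α(G)] ≥ 121 ≈ 121.00000.


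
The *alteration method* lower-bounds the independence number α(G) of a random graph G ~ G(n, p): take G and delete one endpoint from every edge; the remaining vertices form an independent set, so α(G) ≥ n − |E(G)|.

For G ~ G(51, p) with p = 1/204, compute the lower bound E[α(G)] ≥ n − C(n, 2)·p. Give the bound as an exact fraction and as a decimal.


E[|E(G)|] = C(51, 2)·p = 1275 · (1/204) = 25/4.
E[α(G)] ≥ n − E[|E(G)|] = 51 − 25/4 = 179/4.
Numerically: ≈ 44.750000.
(This is only a lower bound; the true E[α(G)] may be larger.)

E[α(G)] ≥ 179/4 ≈ 44.750000.


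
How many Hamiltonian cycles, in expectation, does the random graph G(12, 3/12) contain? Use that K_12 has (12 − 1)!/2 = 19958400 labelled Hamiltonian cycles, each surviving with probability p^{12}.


K_12 has (12 − 1)!/2 = 19958400 labelled Hamiltonian cycles.
For each such Hamiltonian cycle H, let X_H = 1 if all 12 edges of H are present in G. Then P[X_H = 1] = p^{12} = (1/4)^{12} = 1/16777216.
By linearity: E[X] = Σ_H E[X_H] = 19958400 · p^{12} = 19958400 · 1/16777216 = 155925/131072.
Numerically: E[X] ≈ 1.19.

E[X] = 19958400 · (1/4)^{12} = 155925/131072 ≈ 1.19.


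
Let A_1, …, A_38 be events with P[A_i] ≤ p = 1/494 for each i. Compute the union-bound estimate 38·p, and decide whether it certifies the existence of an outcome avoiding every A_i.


Union bound: P[∪_{i=1}^{38} A_i] ≤ Σ_i P[A_i] ≤ 38·p = 38·(1/494) = 1/13.
Numerically: 1/13 ≈ 0.0769.
Is 1/13 < 1? YES.
Since P[∪ A_i] ≤ 1/13 < 1, the complement has P[∩ A_i^c] ≥ 1 − 1/13 = 12/13 > 0, so some outcome avoids every A_i.

38·p = 1/13 ≈ 0.0769; existence CERTIFIED by the union bound.


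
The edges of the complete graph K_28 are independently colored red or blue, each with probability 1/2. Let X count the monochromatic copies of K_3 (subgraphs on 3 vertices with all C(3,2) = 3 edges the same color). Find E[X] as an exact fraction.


Let X = Σ_S X_S over the C(28, 3) = 3276 subsets S of size 3, where X_S = 1 if the K_3 on S is monochromatic.
For a fixed S, the K_3 on S has C(3, 2) = 3 edges. P[all 3 edges red] = (1/2)^3, and likewise for blue, so P[monochromatic] = 2·(1/2)^3 = 2^{1 − 3} = 1/4.
By linearity: E[X] = C(28, 3) · 2^{1 − 3} = 3276 · 1/4 = 819.
Numerically: E[X] ≈ 819.00000.

E[X] = C(28,3)·2^(1−C(3,2)) = 819 ≈ 819.00000.


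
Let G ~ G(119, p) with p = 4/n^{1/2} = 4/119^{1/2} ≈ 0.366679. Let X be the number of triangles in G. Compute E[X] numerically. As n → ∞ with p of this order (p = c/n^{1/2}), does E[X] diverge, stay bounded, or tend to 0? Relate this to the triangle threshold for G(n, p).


Number of potential triangles: C(119, 3) = 273819.
Each occurs with probability p³ ≈ (0.366679)³ ≈ 4.93014318e-02.
By linearity: E[X] = C(119, 3)·p³ ≈ 273819 · 4.93014318e-02 ≈ 13499.668747.
Since α = 1/2 < 1, p = c/n^{1/2} ≫ 1/n is above the triangle threshold p ~ 1/n. Asymptotically E[X] ~ (c³/6)·n^{3(1−α)} = (4³/6)·n^{1.5} → ∞; triangles are abundant w.h.p.

E[X] ≈ 13499.668747; in regime p = Θ(1/n^{1/2}) E[X] diverges (above the triangle threshold p ~ 1/n).


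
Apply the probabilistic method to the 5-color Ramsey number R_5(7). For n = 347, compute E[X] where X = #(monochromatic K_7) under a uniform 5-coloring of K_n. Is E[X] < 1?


E[X] = C(347, 7) · 5^{1 − 21} = 113090774900334 · 5^{−20} = 113090774900334/95367431640625.
As a reduced fraction: E[X] = 113090774900334/95367431640625 ≈ 1.185843.
Is E[X] < 1? NO.
Since E[X] ≥ 1, the first-moment bound is inconclusive at n = 347; it does NOT by itself certify R_5(7) > 347.

E[X] = 113090774900334/95367431640625 ≈ 1.185843; E[X] ≥ 1; first-moment method inconclusive here.


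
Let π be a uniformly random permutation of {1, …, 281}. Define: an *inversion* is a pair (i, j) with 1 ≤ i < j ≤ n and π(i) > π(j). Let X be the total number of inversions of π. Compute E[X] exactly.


Write X = Σ X_I over the C(281, 2) = 39340 pairs i < j, with X_I the indicator of one inversion.
There are 39340 indicators.
For each fixed pair i < j, the values π(i) and π(j) are two distinct elements of {1, …, 281} in uniformly random order; by symmetry P[π(i) > π(j)] = 1/2.
By linearity: E[X] = 39340 · (1/2) = C(281, 2) · (1/2) = 39340/2 = 19670 ≈ 19670.0000.

E[X] = 19670 = 19670.0000.


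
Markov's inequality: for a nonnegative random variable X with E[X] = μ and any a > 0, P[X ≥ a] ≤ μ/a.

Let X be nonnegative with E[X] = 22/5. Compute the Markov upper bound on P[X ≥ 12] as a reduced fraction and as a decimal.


μ = E[X] = 22/5, a = 12.
Markov: P[X ≥ 12] ≤ μ/a = (22/5)/12 = 11/30.
Numerically: ≈ 0.36667.
(Since a = 12 > μ = 4.40000, the bound 11/30 is < 1 and informative.)

P[X ≥ 12] ≤ 11/30 ≈ 0.36667.


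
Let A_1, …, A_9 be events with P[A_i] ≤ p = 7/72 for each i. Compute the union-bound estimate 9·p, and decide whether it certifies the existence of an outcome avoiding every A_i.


Union bound: P[∪_{i=1}^{9} A_i] ≤ Σ_i P[A_i] ≤ 9·p = 9·(7/72) = 7/8.
Numerically: 7/8 ≈ 0.8750000.
Is 7/8 < 1? YES.
Since P[∪ A_i] ≤ 7/8 < 1, the complement has P[∩ A_i^c] ≥ 1 − 7/8 = 1/8 > 0, so some outcome avoids every A_i.

9·p = 7/8 ≈ 0.8750000; existence CERTIFIED by the union bound.


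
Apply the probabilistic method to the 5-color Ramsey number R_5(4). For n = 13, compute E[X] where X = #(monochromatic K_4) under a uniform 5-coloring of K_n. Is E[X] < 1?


E[X] = C(13, 4) · 5^{1 − 6} = 715 · 5^{−5} = 715/3125.
As a reduced fraction: E[X] = 143/625 ≈ 0.22880.
Is E[X] < 1? YES.
Since E[X] < 1, there exists a 5-coloring of K_{13} with no monochromatic K_4; hence R_5(4) > 13.

E[X] = 143/625 ≈ 0.22880; E[X] < 1, so R_5(4) > 13.


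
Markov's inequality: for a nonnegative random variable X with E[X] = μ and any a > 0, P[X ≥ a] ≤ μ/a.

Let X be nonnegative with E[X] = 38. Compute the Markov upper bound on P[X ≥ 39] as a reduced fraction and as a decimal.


μ = E[X] = 38, a = 39.
Markov: P[X ≥ 39] ≤ μ/a = (38)/39 = 38/39.
Numerically: ≈ 0.974.
(Since a = 39 > μ = 38.000, the bound 38/39 is < 1 and informative.)

P[X ≥ 39] ≤ 38/39 ≈ 0.974.


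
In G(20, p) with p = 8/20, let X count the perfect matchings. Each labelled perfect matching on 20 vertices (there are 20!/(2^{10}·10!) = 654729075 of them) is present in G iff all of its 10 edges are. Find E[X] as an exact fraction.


K_20 has 20!/(2^{10}·10!) = 654729075 labelled perfect matchings.
For each such perfect matching H, let X_H = 1 if all 10 edges of H are present in G. Then P[X_H = 1] = p^{10} = (2/5)^{10} = 1024/9765625.
By linearity: E[X] = Σ_H E[X_H] = 654729075 · p^{10} = 654729075 · 1024/9765625 = 26817702912/390625.
Numerically: E[X] ≈ 68653.3.

E[X] = 654729075 · (2/5)^{10} = 26817702912/390625 ≈ 68653.3.


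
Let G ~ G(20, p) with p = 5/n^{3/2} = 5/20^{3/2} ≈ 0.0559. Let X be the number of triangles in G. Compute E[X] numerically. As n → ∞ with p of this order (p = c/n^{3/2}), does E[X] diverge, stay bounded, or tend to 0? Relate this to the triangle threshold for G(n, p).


Number of potential triangles: C(20, 3) = 1140.
Each occurs with probability p³ ≈ (0.0559)³ ≈ 1.74693e-04.
By linearity: E[X] = C(20, 3)·p³ ≈ 1140 · 1.74693e-04 ≈ 0.199.
Since α = 3/2 > 1, p = c/n^{3/2} = o(1/n) is below the triangle threshold p ~ 1/n. Asymptotically E[X] ~ (c³/6)·n^{3(1−α)} = (5³/6)·n^{-1.5} → 0, so by Markov's inequality G has no triangles w.h.p.

E[X] ≈ 0.199; in regime p = Θ(1/n^{3/2}) E[X] tends to 0 (below the triangle threshold p ~ 1/n).


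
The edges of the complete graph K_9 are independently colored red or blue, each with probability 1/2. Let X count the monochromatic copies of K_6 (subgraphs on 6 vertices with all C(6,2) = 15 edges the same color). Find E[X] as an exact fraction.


Let X = Σ_S X_S over the C(9, 6) = 84 subsets S of size 6, where X_S = 1 if the K_6 on S is monochromatic.
For a fixed S, the K_6 on S has C(6, 2) = 15 edges. P[all 15 edges red] = (1/2)^15, and likewise for blue, so P[monochromatic] = 2·(1/2)^15 = 2^{1 − 15} = 1/16384.
By linearity of expectation: E[X] = C(9, 6) · 2^{1 − 15} = 84 · 1/16384 = 21/4096.
Numerically: E[X] ≈ 0.005.

E[X] = C(9,6)·2^(1−C(6,2)) = 21/4096 ≈ 0.005.


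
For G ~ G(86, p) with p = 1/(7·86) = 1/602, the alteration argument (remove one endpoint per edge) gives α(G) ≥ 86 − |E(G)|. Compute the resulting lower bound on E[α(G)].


E[|E(G)|] = C(86, 2)·p = 3655 · (1/602) = 85/14.
E[α(G)] ≥ n − E[|E(G)|] = 86 − 85/14 = 1119/14.
Numerically: ≈ 79.928571.
(This is only a lower bound; the true E[α(G)] may be larger.)

E[α(G)] ≥ 1119/14 ≈ 79.928571.


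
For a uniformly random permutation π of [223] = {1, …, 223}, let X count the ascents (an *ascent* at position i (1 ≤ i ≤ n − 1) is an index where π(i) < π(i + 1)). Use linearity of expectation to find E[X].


Write X = Σ X_I over i = 1, …, 222, with X_I the indicator of one ascent.
There are 222 indicators.
For each fixed i, the pair (π(i), π(i+1)) is a uniformly random ordered pair of distinct values from {1, …, 223}; by symmetry P[π(i) < π(i+1)] = 1/2.
By linearity: E[X] = 222 · (1/2) = (223 − 1) · (1/2) = 111 ≈ 111.00000.

E[X] = 111 = 111.00000.


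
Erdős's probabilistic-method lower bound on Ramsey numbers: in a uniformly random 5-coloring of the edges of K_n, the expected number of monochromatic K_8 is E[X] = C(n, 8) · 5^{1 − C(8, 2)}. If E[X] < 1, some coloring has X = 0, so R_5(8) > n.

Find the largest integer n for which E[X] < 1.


We need C(n, 8) · 5^{1 − 28} < 1, i.e. C(n, 8) < 5^{28 − 1} = 7450580596923828125.
Check values of n near the boundary:
  n = 861: C(861, 8) = 7250034996615275865; 7250034996615275865 < 7450580596923828125? YES
  n = 862: C(862, 8) = 7317951015318931845; 7317951015318931845 < 7450580596923828125? YES
  n = 863: C(863, 8) = 7386423071602617757; 7386423071602617757 < 7450580596923828125? YES
  n = 864: C(864, 8) = 7455455062926006708; 7455455062926006708 < 7450580596923828125? NO
  n = 865: C(865, 8) = 7525050909487743060; 7525050909487743060 < 7450580596923828125? NO
  n = 866: C(866, 8) = 7595214554331451620; 7595214554331451620 < 7450580596923828125? NO
The largest n with C(n, 8) < 7450580596923828125 is n = 863 (where E[X] = 7386423071602617757/7450580596923828125 ≈ 0.99139). Hence R_5(8) > 863, i.e. R_5(8) ≥ 864.

Largest n = 863; hence R_5(8) > 863.


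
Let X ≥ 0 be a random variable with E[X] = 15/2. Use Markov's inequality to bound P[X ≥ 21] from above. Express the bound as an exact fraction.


μ = E[X] = 15/2, a = 21.
Markov: P[X ≥ 21] ≤ μ/a = (15/2)/21 = 5/14.
Numerically: ≈ 0.35714.
(Since a = 21 > μ = 7.50000, the bound 5/14 is < 1 and informative.)

P[X ≥ 21] ≤ 5/14 ≈ 0.35714.


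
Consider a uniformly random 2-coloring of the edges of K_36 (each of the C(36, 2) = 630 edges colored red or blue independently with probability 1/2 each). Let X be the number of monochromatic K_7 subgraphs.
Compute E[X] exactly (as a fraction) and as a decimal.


Let X = Σ_S X_S over the C(36, 7) = 8347680 subsets S of size 7, where X_S = 1 if the K_7 on S is monochromatic.
For a fixed S, the K_7 on S has C(7, 2) = 21 edges. P[all 21 edges red] = (1/2)^21, and likewise for blue, so P[monochromatic] = 2·(1/2)^21 = 2^{1 − 21} = 1/1048576.
Summing: E[X] = C(36, 7) · 2^{1 − 21} = 8347680 · 1/1048576 = 260865/32768.
Numerically: E[X] ≈ 7.961.

E[X] = C(36,7)·2^(1−C(7,2)) = 260865/32768 ≈ 7.961.


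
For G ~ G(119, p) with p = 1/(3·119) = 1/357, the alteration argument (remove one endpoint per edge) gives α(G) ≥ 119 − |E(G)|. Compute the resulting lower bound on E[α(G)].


E[|E(G)|] = C(119, 2)·p = 7021 · (1/357) = 59/3.
E[α(G)] ≥ n − E[|E(G)|] = 119 − 59/3 = 298/3.
Numerically: ≈ 99.333.
(This is only a lower bound; the true E[α(G)] may be larger.)

E[α(G)] ≥ 298/3 ≈ 99.333.


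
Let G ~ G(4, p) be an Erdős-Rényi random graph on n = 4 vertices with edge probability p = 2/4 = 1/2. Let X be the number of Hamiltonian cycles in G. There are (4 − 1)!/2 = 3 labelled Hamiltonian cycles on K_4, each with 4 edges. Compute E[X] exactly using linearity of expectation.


K_4 has (4 − 1)!/2 = 3 labelled Hamiltonian cycles.
For each such Hamiltonian cycle H, let X_H = 1 if all 4 edges of H are present in G. Then P[X_H = 1] = p^{4} = (1/2)^{4} = 1/16.
By linearity: E[X] = Σ_H E[X_H] = 3 · p^{4} = 3 · 1/16 = 3/16.
Numerically: E[X] ≈ 0.188.

E[X] = 3 · (1/2)^{4} = 3/16 ≈ 0.188.


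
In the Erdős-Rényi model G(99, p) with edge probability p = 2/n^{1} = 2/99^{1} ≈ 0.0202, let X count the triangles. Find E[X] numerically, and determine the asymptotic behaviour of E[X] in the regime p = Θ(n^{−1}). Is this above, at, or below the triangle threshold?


Number of potential triangles: C(99, 3) = 156849.
Each occurs with probability p³ ≈ (0.0202)³ ≈ 8.24488e-06.
By linearity: E[X] = C(99, 3)·p³ ≈ 156849 · 8.24488e-06 ≈ 1.293.
Here α = 1, so p = 2/n is exactly at the triangle threshold p ~ 1/n. Asymptotically E[X] → c³/6 = 2³/6 = 4/3 ≈ 1.333, a bounded constant. In this regime the triangle count is asymptotically Poisson(c³/6).

E[X] ≈ 1.293; in regime p = Θ(1/n^{1}) E[X] stays bounded (at the triangle threshold p ~ 1/n).


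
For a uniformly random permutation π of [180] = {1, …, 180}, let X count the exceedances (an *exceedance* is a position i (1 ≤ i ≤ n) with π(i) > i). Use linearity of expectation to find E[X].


Write X = Σ_{i=1}^{180} X_i, where X_i = 1_{π(i) > i}.
For each fixed i, π(i) is uniform over {1, …, 180} (marginal of a uniform permutation), so P[π(i) > i] = (n − i)/n. Summing: Σ_{i=1}^{180} (n − i)/n = (0 + 1 + … + 179)/180 = 180(180 − 1)/(2·180) = (180 − 1)/2.
Hence E[X] = Σ_{i=1}^{180} (180 − i)/180 = 179/2 ≈ 89.50000.

E[X] = 179/2 = 89.50000.


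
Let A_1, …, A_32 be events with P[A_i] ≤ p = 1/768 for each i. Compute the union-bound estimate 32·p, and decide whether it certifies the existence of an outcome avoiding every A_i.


Union bound: P[∪_{i=1}^{32} A_i] ≤ Σ_i P[A_i] ≤ 32·p = 32·(1/768) = 1/24.
Numerically: 1/24 ≈ 0.0416667.
Is 1/24 < 1? YES.
Since P[∪ A_i] ≤ 1/24 < 1, the complement has P[∩ A_i^c] ≥ 1 − 1/24 = 23/24 > 0, so some outcome avoids every A_i.

32·p = 1/24 ≈ 0.0416667; existence CERTIFIED by the union bound.


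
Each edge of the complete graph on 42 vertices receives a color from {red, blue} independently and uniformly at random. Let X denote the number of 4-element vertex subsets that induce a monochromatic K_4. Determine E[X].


Let X = Σ_S X_S over the C(42, 4) = 111930 subsets S of size 4, where X_S = 1 if the K_4 on S is monochromatic.
For a fixed S, the K_4 on S has C(4, 2) = 6 edges. P[all 6 edges red] = (1/2)^6, and likewise for blue, so P[monochromatic] = 2·(1/2)^6 = 2^{1 − 6} = 1/32.
By linearity of expectation: E[X] = C(42, 4) · 2^{1 − 6} = 111930 · 1/32 = 55965/16.
Numerically: E[X] ≈ 3497.812500.

E[X] = C(42,4)·2^(1−C(4,2)) = 55965/16 ≈ 3497.812500.


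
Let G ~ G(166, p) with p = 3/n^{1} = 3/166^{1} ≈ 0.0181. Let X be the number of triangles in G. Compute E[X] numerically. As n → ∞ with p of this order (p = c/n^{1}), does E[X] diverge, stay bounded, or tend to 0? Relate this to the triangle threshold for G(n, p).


Number of potential triangles: C(166, 3) = 748660.
Each occurs with probability p³ ≈ (0.0181)³ ≈ 5.90255e-06.
By linearity: E[X] = C(166, 3)·p³ ≈ 748660 · 5.90255e-06 ≈ 4.419.
Here α = 1, so p = 3/n is exactly at the triangle threshold p ~ 1/n. Asymptotically E[X] → c³/6 = 3³/6 = 9/2 ≈ 4.500, a bounded constant. In this regime the triangle count is asymptotically Poisson(c³/6).

E[X] ≈ 4.419; in regime p = Θ(1/n^{1}) E[X] stays bounded (at the triangle threshold p ~ 1/n).
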